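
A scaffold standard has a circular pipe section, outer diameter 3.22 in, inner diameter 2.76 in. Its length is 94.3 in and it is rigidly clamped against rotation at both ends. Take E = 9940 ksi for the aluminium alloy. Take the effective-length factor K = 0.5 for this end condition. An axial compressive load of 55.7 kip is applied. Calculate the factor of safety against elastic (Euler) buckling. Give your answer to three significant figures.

d_o = 3.22 in, d_i = 2.76 in
I = π(d_o⁴ − d_i⁴)/64 = π(3.22⁴ − 2.760⁴)/64 = 2.429 in⁴
Effective length L_e = K·L = 0.5 × 94.3 = 47.15 in
P_cr = π²EI / L_e² = π² × 9940×10³ × 2.429 / 47.15² = 1.072×10^5 lb
Factor of safety n = P_cr / P = 107.17 / 55.7 = 1.92

n ≈ 1.92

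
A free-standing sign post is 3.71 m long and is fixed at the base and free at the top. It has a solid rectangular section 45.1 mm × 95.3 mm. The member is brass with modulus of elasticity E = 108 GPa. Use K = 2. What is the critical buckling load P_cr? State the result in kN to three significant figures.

Buckling occurs about the weak axis: I_min = h·b³/12 with b = 45.1 mm (the shorter side).
I_min = 95.3×45.1³/12 = 7.285×10^5 mm⁴
I = 7.285×10^5 mm⁴ = 7.285×10^-7 m⁴
Effective length L_e = K·L = 2 × 3.71 = 7.420 m
P_cr = π²EI / L_e² = π² × 108×10⁹ × 7.285×10^-7 / 7.420² = 1.410×10^4 N

P_cr ≈ 14.1 kN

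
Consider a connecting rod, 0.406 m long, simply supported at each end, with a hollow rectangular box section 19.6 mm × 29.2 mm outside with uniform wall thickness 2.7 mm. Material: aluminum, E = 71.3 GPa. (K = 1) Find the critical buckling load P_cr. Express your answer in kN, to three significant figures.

P_cr ≈ 54.0 kN

Inner dimensions: h_i = 29.2 − 2×2.7 = 23.80 mm, b_i = 19.6 − 2×2.7 = 14.20 mm
Weak-axis I_min = (h_o·b_o³ − h_i·b_i³)/12 with b_o = 19.6, b_i = 14.20 mm (shorter outer/inner sides).
I_min = (29.2×19.6³ − 23.80×14.20³)/12 = 1.264×10^4 mm⁴
I = 1.264×10^4 mm⁴ = 1.264×10^-8 m⁴
Effective length L_e = K·L = 1 × 0.406 = 0.4060 m
P_cr = π²EI / L_e² = π² × 71.3×10⁹ × 1.264×10^-8 / 0.4060² = 5.397×10^4 N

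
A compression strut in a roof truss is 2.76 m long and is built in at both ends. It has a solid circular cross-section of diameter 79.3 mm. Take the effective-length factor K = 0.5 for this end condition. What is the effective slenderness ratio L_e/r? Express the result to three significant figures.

λ ≈ 69.6

I = πd⁴/64 = π×79.3⁴/64 = 1.941×10^6 mm⁴
A = 4.939×10^3 mm²;  r_min = √(I/A) = √(1.941×10^6/4.939×10^3) = 19.82 mm
L_e = K·L = 0.5 × 2.76 m = 1.380 m = 1380.0 mm
λ = L_e / r_min = 1380.0 / 19.82 = 69.6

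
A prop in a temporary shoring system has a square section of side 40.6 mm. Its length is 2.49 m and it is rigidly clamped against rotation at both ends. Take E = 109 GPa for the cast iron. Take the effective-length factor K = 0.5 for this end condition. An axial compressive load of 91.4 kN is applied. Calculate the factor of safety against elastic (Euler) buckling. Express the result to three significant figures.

n ≈ 1.72

I = a⁴/12 = 40.6⁴/12 = 2.264×10^5 mm⁴
I = 2.264×10^5 mm⁴ = 2.264×10^-7 m⁴
Effective length L_e = K·L = 0.5 × 2.49 = 1.245 m
P_cr = π²EI / L_e² = π² × 109×10⁹ × 2.264×10^-7 / 1.245² = 1.571×10^5 N
Factor of safety n = P_cr / P = 157.15 / 91.4 = 1.72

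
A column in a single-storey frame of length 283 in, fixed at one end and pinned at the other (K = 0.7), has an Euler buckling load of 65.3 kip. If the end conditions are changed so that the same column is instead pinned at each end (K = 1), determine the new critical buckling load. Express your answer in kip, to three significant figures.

P_cr ∝ 1/K², so P_cr,new = P_cr,old × (K_old/K_new)² = 65.3 × (0.7/1)²
= 65.3 × 0.4900 = 32.0 kip

P_cr ≈ 32.0 kip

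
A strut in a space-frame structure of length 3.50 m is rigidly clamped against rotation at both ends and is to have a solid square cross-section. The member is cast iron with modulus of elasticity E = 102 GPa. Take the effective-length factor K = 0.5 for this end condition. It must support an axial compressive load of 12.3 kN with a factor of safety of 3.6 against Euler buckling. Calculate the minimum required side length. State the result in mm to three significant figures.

Required P_cr = n·P = 3.6 × 12.3 = 44.28 kN
L_e = K·L = 0.5 × 3.50 = 1.750 m
Required I = P_cr·L_e²/(π²E) = 4.428×10^4 × 1.750² / (π² × 1.02×10^11) = 1.347×10^-7 m⁴
I_req = 1.347×10^5 mm⁴
Solid square: I = a⁴/12  ⇒  a = (12I)^(1/4) = (12×1.347×10^5)^(1/4) = 35.7 mm

a ≈ 35.7 mm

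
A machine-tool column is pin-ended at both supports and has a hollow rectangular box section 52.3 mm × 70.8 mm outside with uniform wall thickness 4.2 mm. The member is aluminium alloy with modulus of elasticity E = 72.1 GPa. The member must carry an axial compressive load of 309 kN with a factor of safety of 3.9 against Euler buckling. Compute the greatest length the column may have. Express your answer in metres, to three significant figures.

L_max ≈ 0.488 m

Inner dimensions: h_i = 70.8 − 2×4.2 = 62.40 mm, b_i = 52.3 − 2×4.2 = 43.90 mm
Weak-axis I_min = (h_o·b_o³ − h_i·b_i³)/12 with b_o = 52.3, b_i = 43.90 mm (shorter outer/inner sides).
I_min = (70.8×52.3³ − 62.40×43.90³)/12 = 4.041×10^5 mm⁴
I = 4.041×10^-7 m⁴
Required critical load P_cr = n·P = 3.9 × 309 = 1205 kN = 1.205×10^6 N
From P_cr = π²EI/(K·L)²:  L = (1/K)·√(π²EI/P_cr) = (1/1)·√(π²×7.21×10^10×4.041×10^-7/1.205×10^6)
L = 0.488 m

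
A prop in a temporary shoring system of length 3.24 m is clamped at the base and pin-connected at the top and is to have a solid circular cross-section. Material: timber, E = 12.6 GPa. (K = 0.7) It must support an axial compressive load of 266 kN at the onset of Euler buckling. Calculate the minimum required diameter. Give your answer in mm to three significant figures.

L_e = K·L = 0.7 × 3.24 = 2.268 m
Required I = P_cr·L_e²/(π²E) = 2.660×10^5 × 2.268² / (π² × 1.26×10^10) = 1.100×10^-5 m⁴
I_req = 1.100×10^7 mm⁴
Solid circle: I = πd⁴/64  ⇒  d = (64I/π)^(1/4) = (64×1.100×10^7/π)^(1/4) = 122 mm

d ≈ 122 mm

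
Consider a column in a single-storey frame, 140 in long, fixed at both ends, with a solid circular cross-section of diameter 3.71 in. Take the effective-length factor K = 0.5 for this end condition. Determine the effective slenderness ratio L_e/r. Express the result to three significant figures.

I = πd⁴/64 = π×3.71⁴/64 = 9.300 in⁴
A = 10.81 in²;  r_min = √(I/A) = √(9.300/10.81) = 0.9275 in
L_e = K·L = 0.5 × 140 = 70.00 in
λ = L_e / r_min = 70.000 / 0.9275 = 75.5

λ ≈ 75.5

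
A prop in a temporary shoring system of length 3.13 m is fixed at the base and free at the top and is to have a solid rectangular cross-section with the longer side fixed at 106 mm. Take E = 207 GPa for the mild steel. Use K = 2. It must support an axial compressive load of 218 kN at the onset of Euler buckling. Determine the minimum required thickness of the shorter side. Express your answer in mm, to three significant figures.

b ≈ 77.9 mm

L_e = K·L = 2 × 3.13 = 6.260 m
Required I = P_cr·L_e²/(π²E) = 2.180×10^5 × 6.260² / (π² × 2.07×10^11) = 4.182×10^-6 m⁴
I_req = 4.182×10^6 mm⁴
Rectangle, weak axis: I_min = h·b³/12 with h = 106 mm fixed  ⇒  b = (12I/h)^(1/3) = 77.9 mm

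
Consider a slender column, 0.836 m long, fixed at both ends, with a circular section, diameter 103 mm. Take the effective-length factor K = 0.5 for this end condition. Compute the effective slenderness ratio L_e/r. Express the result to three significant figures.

λ ≈ 16.2

I = πd⁴/64 = π×103⁴/64 = 5.525×10^6 mm⁴
A = 8.332×10^3 mm²;  r_min = √(I/A) = √(5.525×10^6/8.332×10^3) = 25.75 mm
L_e = K·L = 0.5 × 0.836 m = 0.4180 m = 418.00 mm
λ = L_e / r_min = 418.00 / 25.75 = 16.2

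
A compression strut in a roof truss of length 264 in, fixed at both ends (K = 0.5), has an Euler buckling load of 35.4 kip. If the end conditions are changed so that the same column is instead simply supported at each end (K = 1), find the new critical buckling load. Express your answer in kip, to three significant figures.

P_cr ≈ 8.85 kip

P_cr ∝ 1/K², so P_cr,new = P_cr,old × (K_old/K_new)² = 35.4 × (0.5/1)²
= 35.4 × 0.2500 = 8.85 kip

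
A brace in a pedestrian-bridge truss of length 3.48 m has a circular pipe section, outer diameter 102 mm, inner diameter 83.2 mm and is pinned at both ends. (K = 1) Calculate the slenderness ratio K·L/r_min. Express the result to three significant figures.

λ ≈ 106

d_o = 102 mm, d_i = 83.2 mm
I = π(d_o⁴ − d_i⁴)/64 = π(102⁴ − 83.20⁴)/64 = 2.961×10^6 mm⁴
A = 2.735×10^3 mm²;  r_min = √(I/A) = √(2.961×10^6/2.735×10^3) = 32.91 mm
L_e = K·L = 1 × 3.48 m = 3.480 m = 3480.0 mm
λ = L_e / r_min = 3480.0 / 32.91 = 106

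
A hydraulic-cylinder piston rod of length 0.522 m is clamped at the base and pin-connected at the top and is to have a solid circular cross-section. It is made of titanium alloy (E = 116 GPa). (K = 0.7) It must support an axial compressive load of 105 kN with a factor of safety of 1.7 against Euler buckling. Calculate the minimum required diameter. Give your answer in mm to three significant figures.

Required P_cr = n·P = 1.7 × 105 = 178.5 kN
L_e = K·L = 0.7 × 0.522 = 0.3654 m
Required I = P_cr·L_e²/(π²E) = 1.785×10^5 × 0.3654² / (π² × 1.16×10^11) = 2.082×10^-8 m⁴
I_req = 2.082×10^4 mm⁴
Solid circle: I = πd⁴/64  ⇒  d = (64I/π)^(1/4) = (64×2.082×10^4/π)^(1/4) = 25.5 mm

d ≈ 25.5 mm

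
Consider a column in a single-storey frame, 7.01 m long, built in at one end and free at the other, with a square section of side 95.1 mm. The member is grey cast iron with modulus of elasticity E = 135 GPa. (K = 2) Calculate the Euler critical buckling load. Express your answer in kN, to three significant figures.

P_cr ≈ 46.2 kN

I = a⁴/12 = 95.1⁴/12 = 6.816×10^6 mm⁴
I = 6.816×10^6 mm⁴ = 6.816×10^-6 m⁴
Effective length L_e = K·L = 2 × 7.01 = 14.02 m
P_cr = π²EI / L_e² = π² × 135×10⁹ × 6.816×10^-6 / 14.02² = 4.620×10^4 N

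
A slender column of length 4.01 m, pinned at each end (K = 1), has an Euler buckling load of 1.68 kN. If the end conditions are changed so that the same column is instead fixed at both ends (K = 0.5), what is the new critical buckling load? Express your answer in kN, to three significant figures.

P_cr ≈ 6.72 kN

P_cr ∝ 1/K², so P_cr,new = P_cr,old × (K_old/K_new)² = 1.68 × (1/0.5)²
= 1.68 × 4.000 = 6.72 kN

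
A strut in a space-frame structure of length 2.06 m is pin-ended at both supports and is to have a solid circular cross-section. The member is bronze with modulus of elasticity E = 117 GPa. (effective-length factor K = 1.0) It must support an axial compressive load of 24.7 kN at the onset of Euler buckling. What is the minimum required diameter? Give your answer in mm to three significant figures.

d ≈ 36.9 mm

L_e = K·L = 1 × 2.06 = 2.060 m
Required I = P_cr·L_e²/(π²E) = 2.470×10^4 × 2.060² / (π² × 1.17×10^11) = 9.077×10^-8 m⁴
I_req = 9.077×10^4 mm⁴
Solid circle: I = πd⁴/64  ⇒  d = (64I/π)^(1/4) = (64×9.077×10^4/π)^(1/4) = 36.9 mm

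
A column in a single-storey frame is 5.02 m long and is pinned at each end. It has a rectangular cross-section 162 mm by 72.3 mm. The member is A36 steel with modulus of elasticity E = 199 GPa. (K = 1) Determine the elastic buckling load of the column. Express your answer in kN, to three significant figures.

P_cr ≈ 398 kN

Buckling occurs about the weak axis: I_min = h·b³/12 with b = 72.3 mm (the shorter side).
I_min = 162×72.3³/12 = 5.102×10^6 mm⁴
I = 5.102×10^6 mm⁴ = 5.102×10^-6 m⁴
Effective length L_e = K·L = 1 × 5.02 = 5.020 m
P_cr = π²EI / L_e² = π² × 199×10⁹ × 5.102×10^-6 / 5.020² = 3.976×10^5 N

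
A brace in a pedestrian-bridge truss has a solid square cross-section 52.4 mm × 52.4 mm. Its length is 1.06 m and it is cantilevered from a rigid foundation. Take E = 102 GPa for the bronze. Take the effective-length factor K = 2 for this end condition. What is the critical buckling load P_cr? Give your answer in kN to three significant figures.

P_cr ≈ 141 kN

I = a⁴/12 = 52.4⁴/12 = 6.283×10^5 mm⁴
I = 6.283×10^5 mm⁴ = 6.283×10^-7 m⁴
Effective length L_e = K·L = 2 × 1.06 = 2.120 m
P_cr = π²EI / L_e² = π² × 102×10⁹ × 6.283×10^-7 / 2.120² = 1.407×10^5 N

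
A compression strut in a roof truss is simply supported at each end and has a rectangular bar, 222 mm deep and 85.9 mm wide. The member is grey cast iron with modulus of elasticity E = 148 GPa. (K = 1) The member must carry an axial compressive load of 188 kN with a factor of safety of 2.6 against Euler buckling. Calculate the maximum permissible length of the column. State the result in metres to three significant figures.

L_max ≈ 5.92 m

Buckling occurs about the weak axis: I_min = h·b³/12 with b = 85.9 mm (the shorter side).
I_min = 222×85.9³/12 = 1.173×10^7 mm⁴
I = 1.173×10^-5 m⁴
Required critical load P_cr = n·P = 2.6 × 188 = 488.8 kN = 4.888×10^5 N
From P_cr = π²EI/(K·L)²:  L = (1/K)·√(π²EI/P_cr) = (1/1)·√(π²×1.48×10^11×1.173×10^-5/4.888×10^5)
L = 5.92 m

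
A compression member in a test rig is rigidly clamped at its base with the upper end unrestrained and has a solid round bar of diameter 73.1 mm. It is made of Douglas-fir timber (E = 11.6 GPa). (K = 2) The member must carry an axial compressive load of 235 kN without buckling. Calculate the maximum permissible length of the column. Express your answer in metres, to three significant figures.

L_max ≈ 0.413 m

I = πd⁴/64 = π×73.1⁴/64 = 1.402×10^6 mm⁴
I = 1.402×10^-6 m⁴
At the buckling limit P_cr = P = 2.350×10^5 N
From P_cr = π²EI/(K·L)²:  L = (1/K)·√(π²EI/P_cr) = (1/2)·√(π²×1.16×10^10×1.402×10^-6/2.350×10^5)
L = 0.413 m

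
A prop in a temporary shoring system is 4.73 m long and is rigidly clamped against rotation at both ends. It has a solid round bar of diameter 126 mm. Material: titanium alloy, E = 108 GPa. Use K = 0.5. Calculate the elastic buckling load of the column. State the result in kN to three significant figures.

P_cr ≈ 2360 kN

I = πd⁴/64 = π×126⁴/64 = 1.237×10^7 mm⁴
I = 1.237×10^7 mm⁴ = 1.237×10^-5 m⁴
Effective length L_e = K·L = 0.5 × 4.73 = 2.365 m
P_cr = π²EI / L_e² = π² × 108×10⁹ × 1.237×10^-5 / 2.365² = 2.358×10^6 N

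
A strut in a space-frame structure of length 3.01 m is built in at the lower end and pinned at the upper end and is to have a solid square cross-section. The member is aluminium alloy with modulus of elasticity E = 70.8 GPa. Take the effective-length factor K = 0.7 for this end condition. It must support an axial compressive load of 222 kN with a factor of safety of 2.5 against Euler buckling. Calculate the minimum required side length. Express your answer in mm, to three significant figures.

a ≈ 80.7 mm

Required P_cr = n·P = 2.5 × 222 = 555.0 kN
L_e = K·L = 0.7 × 3.01 = 2.107 m
Required I = P_cr·L_e²/(π²E) = 5.550×10^5 × 2.107² / (π² × 7.08×10^10) = 3.526×10^-6 m⁴
I_req = 3.526×10^6 mm⁴
Solid square: I = a⁴/12  ⇒  a = (12I)^(1/4) = (12×3.526×10^6)^(1/4) = 80.7 mm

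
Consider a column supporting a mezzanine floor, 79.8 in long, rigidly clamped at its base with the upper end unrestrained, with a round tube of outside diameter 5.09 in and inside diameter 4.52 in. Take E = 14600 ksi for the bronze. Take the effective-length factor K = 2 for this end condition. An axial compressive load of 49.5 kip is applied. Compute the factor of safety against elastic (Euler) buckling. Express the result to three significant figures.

n ≈ 1.42

d_o = 5.09 in, d_i = 4.52 in
I = π(d_o⁴ − d_i⁴)/64 = π(5.09⁴ − 4.520⁴)/64 = 12.46 in⁴
Effective length L_e = K·L = 2 × 79.8 = 159.6 in
P_cr = π²EI / L_e² = π² × 14600×10³ × 12.46 / 159.6² = 7.049×10^4 lb
Factor of safety n = P_cr / P = 70.485 / 49.5 = 1.42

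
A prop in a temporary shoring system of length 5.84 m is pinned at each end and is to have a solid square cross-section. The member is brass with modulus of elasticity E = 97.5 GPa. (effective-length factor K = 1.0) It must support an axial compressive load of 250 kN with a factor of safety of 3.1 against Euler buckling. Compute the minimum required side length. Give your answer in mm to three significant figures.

Required P_cr = n·P = 3.1 × 250 = 775.0 kN
L_e = K·L = 1 × 5.84 = 5.840 m
Required I = P_cr·L_e²/(π²E) = 7.750×10^5 × 5.840² / (π² × 9.75×10^10) = 2.747×10^-5 m⁴
I_req = 2.747×10^7 mm⁴
Solid square: I = a⁴/12  ⇒  a = (12I)^(1/4) = (12×2.747×10^7)^(1/4) = 135 mm

a ≈ 135 mm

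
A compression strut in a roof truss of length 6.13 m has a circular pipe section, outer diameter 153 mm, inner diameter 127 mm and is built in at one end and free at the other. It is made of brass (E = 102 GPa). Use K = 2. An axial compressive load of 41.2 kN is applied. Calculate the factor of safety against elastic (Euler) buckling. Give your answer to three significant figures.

d_o = 153 mm, d_i = 127 mm
I = π(d_o⁴ − d_i⁴)/64 = π(153⁴ − 127.0⁴)/64 = 1.413×10^7 mm⁴
I = 1.413×10^7 mm⁴ = 1.413×10^-5 m⁴
Effective length L_e = K·L = 2 × 6.13 = 12.26 m
P_cr = π²EI / L_e² = π² × 102×10⁹ × 1.413×10^-5 / 12.26² = 9.463×10^4 N
Factor of safety n = P_cr / P = 94.631 / 41.2 = 2.30

n ≈ 2.30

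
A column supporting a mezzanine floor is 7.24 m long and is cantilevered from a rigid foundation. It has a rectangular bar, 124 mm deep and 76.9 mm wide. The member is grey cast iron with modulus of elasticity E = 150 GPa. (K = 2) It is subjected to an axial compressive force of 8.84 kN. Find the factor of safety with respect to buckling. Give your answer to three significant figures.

n ≈ 3.75

Buckling occurs about the weak axis: I_min = h·b³/12 with b = 76.9 mm (the shorter side).
I_min = 124×76.9³/12 = 4.699×10^6 mm⁴
I = 4.699×10^6 mm⁴ = 4.699×10^-6 m⁴
Effective length L_e = K·L = 2 × 7.24 = 14.48 m
P_cr = π²EI / L_e² = π² × 150×10⁹ × 4.699×10^-6 / 14.48² = 3.318×10^4 N
Factor of safety n = P_cr / P = 33.180 / 8.84 = 3.75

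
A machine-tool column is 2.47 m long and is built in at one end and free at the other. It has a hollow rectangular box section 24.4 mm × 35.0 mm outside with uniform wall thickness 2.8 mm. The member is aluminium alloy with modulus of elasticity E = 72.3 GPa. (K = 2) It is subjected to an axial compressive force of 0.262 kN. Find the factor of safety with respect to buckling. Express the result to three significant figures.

Inner dimensions: h_i = 35.0 − 2×2.8 = 29.40 mm, b_i = 24.4 − 2×2.8 = 18.80 mm
Weak-axis I_min = (h_o·b_o³ − h_i·b_i³)/12 with b_o = 24.4, b_i = 18.80 mm (shorter outer/inner sides).
I_min = (35.0×24.4³ − 29.40×18.80³)/12 = 2.609×10^4 mm⁴
I = 2.609×10^4 mm⁴ = 2.609×10^-8 m⁴
Effective length L_e = K·L = 2 × 2.47 = 4.940 m
P_cr = π²EI / L_e² = π² × 72.3×10⁹ × 2.609×10^-8 / 4.940² = 762.9 N
Factor of safety n = P_cr / P = 0.76289 / 0.262 = 2.91

n ≈ 2.91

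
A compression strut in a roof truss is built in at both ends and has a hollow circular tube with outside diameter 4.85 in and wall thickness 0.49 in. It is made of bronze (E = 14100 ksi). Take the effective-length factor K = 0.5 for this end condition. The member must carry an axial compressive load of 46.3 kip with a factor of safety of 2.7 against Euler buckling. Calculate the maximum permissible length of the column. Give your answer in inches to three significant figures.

L_max ≈ 268 in

Inner diameter d_i = 4.85 − 2×0.49 = 3.870 in
I = π(d_o⁴ − d_i⁴)/64 = π(4.85⁴ − 3.870⁴)/64 = 16.15 in⁴
Required critical load P_cr = n·P = 2.7 × 46.3 = 125.0 kip = 1.250×10^5 lb
From P_cr = π²EI/(K·L)²:  L = (1/K)·√(π²EI/P_cr) = (1/0.5)·√(π²×1.41×10^7×16.15/1.250×10^5)
L = 268 in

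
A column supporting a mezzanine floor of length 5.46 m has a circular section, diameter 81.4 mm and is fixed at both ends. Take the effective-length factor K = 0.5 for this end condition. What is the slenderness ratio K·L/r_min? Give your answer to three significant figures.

I = πd⁴/64 = π×81.4⁴/64 = 2.155×10^6 mm⁴
A = 5.204×10^3 mm²;  r_min = √(I/A) = √(2.155×10^6/5.204×10^3) = 20.35 mm
L_e = K·L = 0.5 × 5.46 m = 2.730 m = 2730.0 mm
λ = L_e / r_min = 2730.0 / 20.35 = 134

λ ≈ 134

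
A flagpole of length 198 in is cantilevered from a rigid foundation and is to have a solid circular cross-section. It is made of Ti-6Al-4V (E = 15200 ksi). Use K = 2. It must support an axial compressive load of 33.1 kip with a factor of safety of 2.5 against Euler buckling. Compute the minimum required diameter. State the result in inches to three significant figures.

Required P_cr = n·P = 2.5 × 33.1 = 82.75 kip
L_e = K·L = 2 × 198 = 396.0 in
Required I = P_cr·L_e²/(π²E) = 8.275×10^4 × 396.0² / (π² × 1.52×10^7) = 86.50 in⁴
Solid circle: I = πd⁴/64  ⇒  d = (64I/π)^(1/4) = (64×86.50/π)^(1/4) = 6.48 in

d ≈ 6.48 in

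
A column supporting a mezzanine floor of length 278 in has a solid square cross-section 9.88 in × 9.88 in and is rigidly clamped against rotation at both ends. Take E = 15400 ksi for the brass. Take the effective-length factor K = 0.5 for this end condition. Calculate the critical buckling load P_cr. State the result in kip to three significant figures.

P_cr ≈ 6250 kip

I = a⁴/12 = 9.88⁴/12 = 794.0 in⁴
Effective length L_e = K·L = 0.5 × 278 = 139.0 in
P_cr = π²EI / L_e² = π² × 15400×10³ × 794.0 / 139.0² = 6.247×10^6 lb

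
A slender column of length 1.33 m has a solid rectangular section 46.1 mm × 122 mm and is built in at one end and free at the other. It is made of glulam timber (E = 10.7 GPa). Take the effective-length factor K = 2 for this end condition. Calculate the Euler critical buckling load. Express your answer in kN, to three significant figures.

P_cr ≈ 14.9 kN

Buckling occurs about the weak axis: I_min = h·b³/12 with b = 46.1 mm (the shorter side).
I_min = 122×46.1³/12 = 9.961×10^5 mm⁴
I = 9.961×10^5 mm⁴ = 9.961×10^-7 m⁴
Effective length L_e = K·L = 2 × 1.33 = 2.660 m
P_cr = π²EI / L_e² = π² × 10.7×10⁹ × 9.961×10^-7 / 2.660² = 1.487×10^4 N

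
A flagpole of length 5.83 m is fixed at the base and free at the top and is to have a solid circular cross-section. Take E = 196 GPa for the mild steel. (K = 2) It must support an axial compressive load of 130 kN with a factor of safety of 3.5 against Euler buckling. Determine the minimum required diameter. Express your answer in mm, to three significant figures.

d ≈ 160 mm

Required P_cr = n·P = 3.5 × 130 = 455.0 kN
L_e = K·L = 2 × 5.83 = 11.66 m
Required I = P_cr·L_e²/(π²E) = 4.550×10^5 × 11.66² / (π² × 1.96×10^11) = 3.198×10^-5 m⁴
I_req = 3.198×10^7 mm⁴
Solid circle: I = πd⁴/64  ⇒  d = (64I/π)^(1/4) = (64×3.198×10^7/π)^(1/4) = 160 mm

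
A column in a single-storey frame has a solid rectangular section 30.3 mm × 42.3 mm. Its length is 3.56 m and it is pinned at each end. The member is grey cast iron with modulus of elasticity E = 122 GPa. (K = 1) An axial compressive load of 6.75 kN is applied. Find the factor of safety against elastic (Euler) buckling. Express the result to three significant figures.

Buckling occurs about the weak axis: I_min = h·b³/12 with b = 30.3 mm (the shorter side).
I_min = 42.3×30.3³/12 = 9.806×10^4 mm⁴
I = 9.806×10^4 mm⁴ = 9.806×10^-8 m⁴
Effective length L_e = K·L = 1 × 3.56 = 3.560 m
P_cr = π²EI / L_e² = π² × 122×10⁹ × 9.806×10^-8 / 3.560² = 9.316×10^3 N
Factor of safety n = P_cr / P = 9.3164 / 6.75 = 1.38

n ≈ 1.38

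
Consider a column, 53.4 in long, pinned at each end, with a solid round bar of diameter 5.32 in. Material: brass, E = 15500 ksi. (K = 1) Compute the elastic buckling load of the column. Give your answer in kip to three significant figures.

P_cr ≈ 2110 kip

I = πd⁴/64 = π×5.32⁴/64 = 39.32 in⁴
Effective length L_e = K·L = 1 × 53.4 = 53.40 in
P_cr = π²EI / L_e² = π² × 15500×10³ × 39.32 / 53.40² = 2.109×10^6 lb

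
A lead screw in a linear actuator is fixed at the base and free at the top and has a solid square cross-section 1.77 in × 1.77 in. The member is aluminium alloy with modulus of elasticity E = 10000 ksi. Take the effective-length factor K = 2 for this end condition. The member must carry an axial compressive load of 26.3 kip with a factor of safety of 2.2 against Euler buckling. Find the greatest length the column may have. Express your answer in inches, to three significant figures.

I = a⁴/12 = 1.77⁴/12 = 0.8179 in⁴
Required critical load P_cr = n·P = 2.2 × 26.3 = 57.86 kip = 5.786×10^4 lb
From P_cr = π²EI/(K·L)²:  L = (1/K)·√(π²EI/P_cr) = (1/2)·√(π²×1.00×10^7×0.8179/5.786×10^4)
L = 18.7 in

L_max ≈ 18.7 in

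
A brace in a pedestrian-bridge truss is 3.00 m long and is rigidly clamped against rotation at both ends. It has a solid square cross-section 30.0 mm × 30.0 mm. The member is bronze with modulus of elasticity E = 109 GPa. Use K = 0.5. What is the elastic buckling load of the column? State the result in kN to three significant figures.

I = a⁴/12 = 30.0⁴/12 = 6.750×10^4 mm⁴
I = 6.750×10^4 mm⁴ = 6.750×10^-8 m⁴
Effective length L_e = K·L = 0.5 × 3.00 = 1.500 m
P_cr = π²EI / L_e² = π² × 109×10⁹ × 6.750×10^-8 / 1.500² = 3.227×10^4 N

P_cr ≈ 32.3 kN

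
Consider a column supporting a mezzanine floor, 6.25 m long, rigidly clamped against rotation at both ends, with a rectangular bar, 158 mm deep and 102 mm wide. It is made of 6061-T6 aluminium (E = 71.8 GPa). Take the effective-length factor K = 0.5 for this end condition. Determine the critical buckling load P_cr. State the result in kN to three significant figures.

P_cr ≈ 1010 kN

Buckling occurs about the weak axis: I_min = h·b³/12 with b = 102 mm (the shorter side).
I_min = 158×102³/12 = 1.397×10^7 mm⁴
I = 1.397×10^7 mm⁴ = 1.397×10^-5 m⁴
Effective length L_e = K·L = 0.5 × 6.25 = 3.125 m
P_cr = π²EI / L_e² = π² × 71.8×10⁹ × 1.397×10^-5 / 3.125² = 1.014×10^6 N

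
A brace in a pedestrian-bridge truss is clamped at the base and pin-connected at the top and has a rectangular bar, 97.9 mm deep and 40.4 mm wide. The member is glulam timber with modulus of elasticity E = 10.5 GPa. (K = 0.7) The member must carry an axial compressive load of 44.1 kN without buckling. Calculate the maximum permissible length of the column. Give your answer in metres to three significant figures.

L_max ≈ 1.61 m

Buckling occurs about the weak axis: I_min = h·b³/12 with b = 40.4 mm (the shorter side).
I_min = 97.9×40.4³/12 = 5.380×10^5 mm⁴
I = 5.380×10^-7 m⁴
At the buckling limit P_cr = P = 4.410×10^4 N
From P_cr = π²EI/(K·L)²:  L = (1/K)·√(π²EI/P_cr) = (1/0.7)·√(π²×1.05×10^10×5.380×10^-7/4.410×10^4)
L = 1.61 m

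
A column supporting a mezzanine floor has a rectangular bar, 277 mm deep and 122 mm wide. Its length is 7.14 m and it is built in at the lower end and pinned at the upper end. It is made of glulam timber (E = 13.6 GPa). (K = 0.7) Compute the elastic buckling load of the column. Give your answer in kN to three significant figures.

P_cr ≈ 225 kN

Buckling occurs about the weak axis: I_min = h·b³/12 with b = 122 mm (the shorter side).
I_min = 277×122³/12 = 4.192×10^7 mm⁴
I = 4.192×10^7 mm⁴ = 4.192×10^-5 m⁴
Effective length L_e = K·L = 0.7 × 7.14 = 4.998 m
P_cr = π²EI / L_e² = π² × 13.6×10⁹ × 4.192×10^-5 / 4.998² = 2.252×10^5 N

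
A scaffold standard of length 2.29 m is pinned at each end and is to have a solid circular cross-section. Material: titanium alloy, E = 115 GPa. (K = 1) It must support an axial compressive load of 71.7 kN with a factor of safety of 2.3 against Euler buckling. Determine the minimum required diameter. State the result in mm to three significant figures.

Required P_cr = n·P = 2.3 × 71.7 = 164.9 kN
L_e = K·L = 1 × 2.29 = 2.290 m
Required I = P_cr·L_e²/(π²E) = 1.649×10^5 × 2.290² / (π² × 1.15×10^11) = 7.619×10^-7 m⁴
I_req = 7.619×10^5 mm⁴
Solid circle: I = πd⁴/64  ⇒  d = (64I/π)^(1/4) = (64×7.619×10^5/π)^(1/4) = 62.8 mm

d ≈ 62.8 mm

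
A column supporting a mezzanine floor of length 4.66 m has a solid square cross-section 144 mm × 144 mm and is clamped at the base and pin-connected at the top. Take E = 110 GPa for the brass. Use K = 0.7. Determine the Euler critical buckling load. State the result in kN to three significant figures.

P_cr ≈ 3660 kN

I = a⁴/12 = 144⁴/12 = 3.583×10^7 mm⁴
I = 3.583×10^7 mm⁴ = 3.583×10^-5 m⁴
Effective length L_e = K·L = 0.7 × 4.66 = 3.262 m
P_cr = π²EI / L_e² = π² × 110×10⁹ × 3.583×10^-5 / 3.262² = 3.656×10^6 N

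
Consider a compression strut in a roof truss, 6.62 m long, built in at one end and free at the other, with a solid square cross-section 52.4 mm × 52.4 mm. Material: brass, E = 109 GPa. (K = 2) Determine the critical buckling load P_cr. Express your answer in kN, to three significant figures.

I = a⁴/12 = 52.4⁴/12 = 6.283×10^5 mm⁴
I = 6.283×10^5 mm⁴ = 6.283×10^-7 m⁴
Effective length L_e = K·L = 2 × 6.62 = 13.24 m
P_cr = π²EI / L_e² = π² × 109×10⁹ × 6.283×10^-7 / 13.24² = 3.856×10^3 N

P_cr ≈ 3.86 kN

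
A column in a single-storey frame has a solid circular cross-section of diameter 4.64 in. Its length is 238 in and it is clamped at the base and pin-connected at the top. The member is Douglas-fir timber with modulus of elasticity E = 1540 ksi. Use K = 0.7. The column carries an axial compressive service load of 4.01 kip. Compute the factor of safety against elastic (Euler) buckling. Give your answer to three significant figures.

I = πd⁴/64 = π×4.64⁴/64 = 22.75 in⁴
Effective length L_e = K·L = 0.7 × 238 = 166.6 in
P_cr = π²EI / L_e² = π² × 1540×10³ × 22.75 / 166.6² = 1.246×10^4 lb
Factor of safety n = P_cr / P = 12.460 / 4.01 = 3.11

n ≈ 3.11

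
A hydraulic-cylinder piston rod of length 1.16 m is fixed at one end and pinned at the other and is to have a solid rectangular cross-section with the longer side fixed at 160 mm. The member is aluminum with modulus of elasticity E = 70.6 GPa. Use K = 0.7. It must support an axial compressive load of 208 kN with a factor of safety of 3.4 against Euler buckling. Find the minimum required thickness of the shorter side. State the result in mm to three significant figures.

Required P_cr = n·P = 3.4 × 208 = 707.2 kN
L_e = K·L = 0.7 × 1.16 = 0.8120 m
Required I = P_cr·L_e²/(π²E) = 7.072×10^5 × 0.8120² / (π² × 7.06×10^10) = 6.692×10^-7 m⁴
I_req = 6.692×10^5 mm⁴
Rectangle, weak axis: I_min = h·b³/12 with h = 160 mm fixed  ⇒  b = (12I/h)^(1/3) = 36.9 mm

b ≈ 36.9 mm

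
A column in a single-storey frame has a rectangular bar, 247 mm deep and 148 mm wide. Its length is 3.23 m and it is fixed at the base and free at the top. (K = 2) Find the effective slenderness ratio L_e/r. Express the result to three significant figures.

λ ≈ 151

For a rectangle r_min = b/√12 = 148/√12 = 42.72 mm
L_e = K·L = 2 × 3.23 m = 6.460 m = 6460.0 mm
λ = L_e / r_min = 6460.0 / 42.72 = 151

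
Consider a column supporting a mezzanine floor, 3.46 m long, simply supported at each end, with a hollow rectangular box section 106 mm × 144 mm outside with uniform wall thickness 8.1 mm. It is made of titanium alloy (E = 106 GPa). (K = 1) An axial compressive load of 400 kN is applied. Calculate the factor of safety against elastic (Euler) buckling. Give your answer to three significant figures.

Inner dimensions: h_i = 144 − 2×8.1 = 127.8 mm, b_i = 106 − 2×8.1 = 89.80 mm
Weak-axis I_min = (h_o·b_o³ − h_i·b_i³)/12 with b_o = 106, b_i = 89.80 mm (shorter outer/inner sides).
I_min = (144×106³ − 127.8×89.80³)/12 = 6.580×10^6 mm⁴
I = 6.580×10^6 mm⁴ = 6.580×10^-6 m⁴
Effective length L_e = K·L = 1 × 3.46 = 3.460 m
P_cr = π²EI / L_e² = π² × 106×10⁹ × 6.580×10^-6 / 3.460² = 5.750×10^5 N
Factor of safety n = P_cr / P = 575.01 / 400 = 1.44

n ≈ 1.44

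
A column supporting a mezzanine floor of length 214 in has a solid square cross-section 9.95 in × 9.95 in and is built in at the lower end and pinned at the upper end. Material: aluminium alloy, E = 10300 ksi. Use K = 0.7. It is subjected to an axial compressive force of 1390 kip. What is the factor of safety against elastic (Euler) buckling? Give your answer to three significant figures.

n ≈ 2.66

I = a⁴/12 = 9.95⁴/12 = 816.8 in⁴
Effective length L_e = K·L = 0.7 × 214 = 149.8 in
P_cr = π²EI / L_e² = π² × 10300×10³ × 816.8 / 149.8² = 3.700×10^6 lb
Factor of safety n = P_cr / P = 3700.2 / 1390 = 2.66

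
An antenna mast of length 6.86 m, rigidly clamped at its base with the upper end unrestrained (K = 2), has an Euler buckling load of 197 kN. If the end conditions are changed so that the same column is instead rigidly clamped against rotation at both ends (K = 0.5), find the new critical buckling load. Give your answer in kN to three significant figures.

P_cr ∝ 1/K², so P_cr,new = P_cr,old × (K_old/K_new)² = 197 × (2/0.5)²
= 197 × 16.00 = 3150 kN

P_cr ≈ 3150 kN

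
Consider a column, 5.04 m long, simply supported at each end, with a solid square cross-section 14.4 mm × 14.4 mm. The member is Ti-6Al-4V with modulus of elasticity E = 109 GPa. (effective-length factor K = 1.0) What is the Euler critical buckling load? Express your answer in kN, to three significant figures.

P_cr ≈ 0.152 kN

I = a⁴/12 = 14.4⁴/12 = 3.583×10^3 mm⁴
I = 3.583×10^3 mm⁴ = 3.583×10^-9 m⁴
Effective length L_e = K·L = 1 × 5.04 = 5.040 m
P_cr = π²EI / L_e² = π² × 109×10⁹ × 3.583×10^-9 / 5.040² = 151.8 N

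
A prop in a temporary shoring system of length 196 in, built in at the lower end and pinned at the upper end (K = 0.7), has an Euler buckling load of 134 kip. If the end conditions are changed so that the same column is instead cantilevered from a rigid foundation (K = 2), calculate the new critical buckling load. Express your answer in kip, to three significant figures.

P_cr ∝ 1/K², so P_cr,new = P_cr,old × (K_old/K_new)² = 134 × (0.7/2)²
= 134 × 0.1225 = 16.4 kip

P_cr ≈ 16.4 kip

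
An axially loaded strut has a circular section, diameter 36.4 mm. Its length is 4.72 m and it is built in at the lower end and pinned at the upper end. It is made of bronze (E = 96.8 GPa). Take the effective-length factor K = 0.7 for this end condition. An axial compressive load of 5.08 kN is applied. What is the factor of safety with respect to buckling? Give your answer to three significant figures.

n ≈ 1.48

I = πd⁴/64 = π×36.4⁴/64 = 8.617×10^4 mm⁴
I = 8.617×10^4 mm⁴ = 8.617×10^-8 m⁴
Effective length L_e = K·L = 0.7 × 4.72 = 3.304 m
P_cr = π²EI / L_e² = π² × 96.8×10⁹ × 8.617×10^-8 / 3.304² = 7.542×10^3 N
Factor of safety n = P_cr / P = 7.5417 / 5.08 = 1.48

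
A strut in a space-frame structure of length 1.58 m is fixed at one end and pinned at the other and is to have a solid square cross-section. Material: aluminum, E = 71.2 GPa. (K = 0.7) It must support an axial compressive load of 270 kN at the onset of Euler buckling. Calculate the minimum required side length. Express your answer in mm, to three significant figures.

a ≈ 48.7 mm

L_e = K·L = 0.7 × 1.58 = 1.106 m
Required I = P_cr·L_e²/(π²E) = 2.700×10^5 × 1.106² / (π² × 7.12×10^10) = 4.700×10^-7 m⁴
I_req = 4.700×10^5 mm⁴
Solid square: I = a⁴/12  ⇒  a = (12I)^(1/4) = (12×4.700×10^5)^(1/4) = 48.7 mm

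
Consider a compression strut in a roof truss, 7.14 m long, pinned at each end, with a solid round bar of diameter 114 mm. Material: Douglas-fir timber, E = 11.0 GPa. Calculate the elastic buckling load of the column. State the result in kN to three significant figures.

I = πd⁴/64 = π×114⁴/64 = 8.291×10^6 mm⁴
I = 8.291×10^6 mm⁴ = 8.291×10^-6 m⁴
Effective length L_e = K·L = 1 × 7.14 = 7.140 m
P_cr = π²EI / L_e² = π² × 11.0×10⁹ × 8.291×10^-6 / 7.140² = 1.766×10^4 N

P_cr ≈ 17.7 kN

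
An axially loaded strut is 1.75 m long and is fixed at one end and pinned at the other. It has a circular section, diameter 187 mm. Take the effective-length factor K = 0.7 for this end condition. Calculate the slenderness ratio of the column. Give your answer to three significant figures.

λ ≈ 26.2

I = πd⁴/64 = π×187⁴/64 = 6.003×10^7 mm⁴
A = 2.746×10^4 mm²;  r_min = √(I/A) = √(6.003×10^7/2.746×10^4) = 46.75 mm
L_e = K·L = 0.7 × 1.75 m = 1.225 m = 1225.0 mm
λ = L_e / r_min = 1225.0 / 46.75 = 26.2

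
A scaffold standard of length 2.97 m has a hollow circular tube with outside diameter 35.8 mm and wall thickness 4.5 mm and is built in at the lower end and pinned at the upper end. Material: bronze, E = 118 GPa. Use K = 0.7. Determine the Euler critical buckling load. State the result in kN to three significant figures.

Inner diameter d_i = 35.8 − 2×4.5 = 26.80 mm
I = π(d_o⁴ − d_i⁴)/64 = π(35.8⁴ − 26.80⁴)/64 = 5.531×10^4 mm⁴
I = 5.531×10^4 mm⁴ = 5.531×10^-8 m⁴
Effective length L_e = K·L = 0.7 × 2.97 = 2.079 m
P_cr = π²EI / L_e² = π² × 118×10⁹ × 5.531×10^-8 / 2.079² = 1.490×10^4 N

P_cr ≈ 14.9 kN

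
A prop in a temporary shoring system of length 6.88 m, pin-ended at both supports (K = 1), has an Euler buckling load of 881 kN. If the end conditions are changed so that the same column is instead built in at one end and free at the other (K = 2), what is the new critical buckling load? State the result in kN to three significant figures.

P_cr ∝ 1/K², so P_cr,new = P_cr,old × (K_old/K_new)² = 881 × (1/2)²
= 881 × 0.2500 = 220 kN

P_cr ≈ 220 kN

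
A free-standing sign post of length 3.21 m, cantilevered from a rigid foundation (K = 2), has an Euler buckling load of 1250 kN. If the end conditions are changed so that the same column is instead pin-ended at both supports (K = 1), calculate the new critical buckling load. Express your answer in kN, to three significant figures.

P_cr ∝ 1/K², so P_cr,new = P_cr,old × (K_old/K_new)² = 1250 × (2/1)²
= 1250 × 4.000 = 5000 kN

P_cr ≈ 5000 kN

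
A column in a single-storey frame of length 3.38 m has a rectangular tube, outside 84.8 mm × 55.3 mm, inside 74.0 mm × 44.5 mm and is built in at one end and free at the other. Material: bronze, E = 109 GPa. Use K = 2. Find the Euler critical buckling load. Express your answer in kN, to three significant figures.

Weak-axis I_min = (h_o·b_o³ − h_i·b_i³)/12 with b_o = 55.3, b_i = 44.50 mm (shorter outer/inner sides).
I_min = (84.8×55.3³ − 74.00×44.50³)/12 = 6.516×10^5 mm⁴
I = 6.516×10^5 mm⁴ = 6.516×10^-7 m⁴
Effective length L_e = K·L = 2 × 3.38 = 6.760 m
P_cr = π²EI / L_e² = π² × 109×10⁹ × 6.516×10^-7 / 6.760² = 1.534×10^4 N

P_cr ≈ 15.3 kN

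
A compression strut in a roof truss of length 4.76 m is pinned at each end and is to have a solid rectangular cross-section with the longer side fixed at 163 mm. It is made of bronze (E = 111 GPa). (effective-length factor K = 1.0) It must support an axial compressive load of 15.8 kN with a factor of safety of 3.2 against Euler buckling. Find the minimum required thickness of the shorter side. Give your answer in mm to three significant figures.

Required P_cr = n·P = 3.2 × 15.8 = 50.56 kN
L_e = K·L = 1 × 4.76 = 4.760 m
Required I = P_cr·L_e²/(π²E) = 5.056×10^4 × 4.760² / (π² × 1.11×10^11) = 1.046×10^-6 m⁴
I_req = 1.046×10^6 mm⁴
Rectangle, weak axis: I_min = h·b³/12 with h = 163 mm fixed  ⇒  b = (12I/h)^(1/3) = 42.5 mm

b ≈ 42.5 mm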